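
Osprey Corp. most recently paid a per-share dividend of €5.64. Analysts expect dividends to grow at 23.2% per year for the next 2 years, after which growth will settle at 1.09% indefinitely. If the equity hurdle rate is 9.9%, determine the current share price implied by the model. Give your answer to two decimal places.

€94.74

Two-stage DDM. Project D₁…D_2 at 0.232, terminal growth 0.0109, discount at r = 0.099.
D_1 = 6.9485
D_2 = 8.5605
Terminal value at t=2: TV = D_3/(r−g) = 8.6538/(0.099−0.0109) = 98.2274
P₀ = 6.9485/(1+0.099)^1 + 8.5605/(1+0.099)^2 + 98.2274/(1+0.099)^2 = 94.7377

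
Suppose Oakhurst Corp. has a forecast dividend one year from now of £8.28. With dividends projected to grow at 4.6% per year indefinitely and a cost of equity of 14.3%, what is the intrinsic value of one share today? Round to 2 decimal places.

Gordon growth model: P₀ = D₁/(r − g), with D₁ = 8.28 given directly.
P₀ = 8.2800 / (0.143 − 0.046) = 8.2800 / 0.097 = 85.3608

£85.36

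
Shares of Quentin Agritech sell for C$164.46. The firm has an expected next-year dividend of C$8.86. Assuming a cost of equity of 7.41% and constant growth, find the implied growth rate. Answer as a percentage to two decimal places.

2.02%

From P₀ = D₁/(r − g), the implied growth is g = r − D₁/P₀.
g = 0.0741 − 8.86/164.46 = 0.0741 − 0.05387 = 0.02023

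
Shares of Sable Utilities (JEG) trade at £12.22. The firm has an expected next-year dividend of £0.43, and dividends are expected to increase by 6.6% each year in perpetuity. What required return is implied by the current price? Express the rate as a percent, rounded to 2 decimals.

10.12%

Rearranging the constant-growth DDM: r = D₁/P₀ + g.
r = 0.4300 / 12.22 + 0.066 = 0.03519 + 0.066 = 0.10119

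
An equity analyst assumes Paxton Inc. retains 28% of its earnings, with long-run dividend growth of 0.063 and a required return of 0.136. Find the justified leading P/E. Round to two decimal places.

Payout ratio b = 1 − 0.28 = 0.72.
Justified leading P/E = b/(r−g) = 0.72/(0.136−0.063) = 9.8630

9.86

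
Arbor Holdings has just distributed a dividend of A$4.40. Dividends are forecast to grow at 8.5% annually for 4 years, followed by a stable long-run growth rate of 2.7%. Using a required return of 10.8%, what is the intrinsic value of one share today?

A$68.00

Two-stage DDM. Project D₁…D_4 at 0.085, terminal growth 0.027, discount at r = 0.108.
D_1 = 4.7740
D_2 = 5.1798
D_3 = 5.6201
D_4 = 6.0978
Terminal value at t=4: TV = D_5/(r−g) = 6.2624/(0.108−0.027) = 77.3138
P₀ = 4.7740/(1+0.108)^1 + 5.1798/(1+0.108)^2 + 5.6201/(1+0.108)^3 + 6.0978/(1+0.108)^4 + 77.3138/(1+0.108)^4 = 68.0031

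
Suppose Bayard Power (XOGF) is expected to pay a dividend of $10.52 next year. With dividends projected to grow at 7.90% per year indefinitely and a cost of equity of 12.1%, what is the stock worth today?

Gordon growth model: P₀ = D₁/(r − g), with D₁ = 10.52 given directly.
P₀ = 10.5200 / (0.121 − 0.079) = 10.5200 / 0.042 = 250.4762

$250.48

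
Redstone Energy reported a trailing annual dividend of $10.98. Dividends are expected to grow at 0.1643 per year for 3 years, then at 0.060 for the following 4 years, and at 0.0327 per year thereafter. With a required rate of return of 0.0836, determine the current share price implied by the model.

$342.72

Three-stage DDM. Project D₁…D_7; terminal Gordon value at t=7 with g = 0.0327; discount at r = 0.0836.
D_1 = 12.7840
D_2 = 14.8844
D_3 = 17.3299
D_4 = 18.3697
D_5 = 19.4719
D_6 = 20.6402
D_7 = 21.8786
TV_7 = 22.5941/(0.0836−0.0327) = 443.8916
P₀ = Σ Dₜ/(1+r)ᵗ + TV_7/(1+r)^7 = 342.7163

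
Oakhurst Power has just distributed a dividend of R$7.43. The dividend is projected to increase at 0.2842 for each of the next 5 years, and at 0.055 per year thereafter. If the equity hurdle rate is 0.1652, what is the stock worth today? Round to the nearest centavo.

Two-stage DDM. Project D₁…D_5 at 0.2842, terminal growth 0.055, discount at r = 0.1652.
D_1 = 9.5416
D_2 = 12.2533
D_3 = 15.7357
D_4 = 20.2078
D_5 = 25.9509
Terminal value at t=5: TV = D_6/(r−g) = 27.3782/(0.1652−0.055) = 248.4409
P₀ = 9.5416/(1+0.1652)^1 + 12.2533/(1+0.1652)^2 + 15.7357/(1+0.1652)^3 + 20.2078/(1+0.1652)^4 + 25.9509/(1+0.1652)^5 + 248.4409/(1+0.1652)^5 = 165.8758

R$165.88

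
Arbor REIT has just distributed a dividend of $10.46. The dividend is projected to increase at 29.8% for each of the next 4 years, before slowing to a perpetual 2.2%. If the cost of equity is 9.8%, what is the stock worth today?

Two-stage DDM. Project D₁…D_4 at 0.298, terminal growth 0.022, discount at r = 0.098.
D_1 = 13.5771
D_2 = 17.6230
D_3 = 22.8747
D_4 = 29.6914
Terminal value at t=4: TV = D_5/(r−g) = 30.3446/(0.098−0.022) = 399.2710
P₀ = 13.5771/(1+0.098)^1 + 17.6230/(1+0.098)^2 + 22.8747/(1+0.098)^3 + 29.6914/(1+0.098)^4 + 399.2710/(1+0.098)^4 = 339.3907

$339.39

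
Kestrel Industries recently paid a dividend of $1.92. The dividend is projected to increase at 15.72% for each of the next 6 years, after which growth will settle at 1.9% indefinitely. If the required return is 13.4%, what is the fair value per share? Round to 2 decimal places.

$31.58

Two-stage DDM. Project D₁…D_6 at 0.1572, terminal growth 0.019, discount at r = 0.134.
D_1 = 2.2218
D_2 = 2.5711
D_3 = 2.9753
D_4 = 3.4430
D_5 = 3.9842
D_6 = 4.6105
Terminal value at t=6: TV = D_7/(r−g) = 4.6981/(0.134−0.019) = 40.8534
P₀ = 2.2218/(1+0.134)^1 + 2.5711/(1+0.134)^2 + 2.9753/(1+0.134)^3 + 3.4430/(1+0.134)^4 + 3.9842/(1+0.134)^5 + 4.6105/(1+0.134)^6 + 40.8534/(1+0.134)^6 = 31.5846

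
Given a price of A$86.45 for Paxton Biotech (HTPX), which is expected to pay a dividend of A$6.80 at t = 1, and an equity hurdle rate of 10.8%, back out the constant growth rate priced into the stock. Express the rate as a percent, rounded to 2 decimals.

2.93%

From P₀ = D₁/(r − g), the implied growth is g = r − D₁/P₀.
g = 0.108 − 6.80/86.45 = 0.108 − 0.07866 = 0.02934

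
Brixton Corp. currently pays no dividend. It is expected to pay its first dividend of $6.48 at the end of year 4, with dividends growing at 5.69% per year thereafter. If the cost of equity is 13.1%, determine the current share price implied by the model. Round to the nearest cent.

Deferred-dividend DDM. At t=3 the remaining stream is a growing perpetuity with first payment D_4 = 6.48.
V_3 = D_4/(r−g) = 6.48/(0.131−0.0569) = 87.4494
P₀ = V_3/(1+r)^3 = 87.4494/(1+0.131)^3 = 60.4462

$60.45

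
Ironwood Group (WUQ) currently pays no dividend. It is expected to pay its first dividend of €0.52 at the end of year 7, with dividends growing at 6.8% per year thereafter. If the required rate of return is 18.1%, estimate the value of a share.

€1.70

Deferred-dividend DDM. At t=6 the remaining stream is a growing perpetuity with first payment D_7 = 0.52.
V_6 = D_7/(r−g) = 0.52/(0.181−0.068) = 4.6018
P₀ = V_6/(1+r)^6 = 4.6018/(1+0.181)^6 = 1.6960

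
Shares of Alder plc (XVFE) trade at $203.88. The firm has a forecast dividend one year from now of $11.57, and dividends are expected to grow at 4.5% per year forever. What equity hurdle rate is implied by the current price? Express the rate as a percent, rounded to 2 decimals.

Rearranging the constant-growth DDM: r = D₁/P₀ + g.
r = 11.5700 / 203.88 + 0.045 = 0.05675 + 0.045 = 0.10175

10.17%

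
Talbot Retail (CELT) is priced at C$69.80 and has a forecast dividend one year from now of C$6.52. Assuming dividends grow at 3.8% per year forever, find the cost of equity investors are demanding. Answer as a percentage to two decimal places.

13.14%

Rearranging the constant-growth DDM: r = D₁/P₀ + g.
r = 6.5200 / 69.80 + 0.038 = 0.09341 + 0.038 = 0.13141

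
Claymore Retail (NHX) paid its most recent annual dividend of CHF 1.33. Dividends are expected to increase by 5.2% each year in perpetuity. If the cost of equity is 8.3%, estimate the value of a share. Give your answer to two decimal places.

CHF 45.13

Gordon growth model: P₀ = D₁/(r − g). D₁ = 1.33 × (1 + 0.052) = 1.3992.
P₀ = 1.3992 / (0.083 − 0.052) = 1.3992 / 0.031 = 45.1342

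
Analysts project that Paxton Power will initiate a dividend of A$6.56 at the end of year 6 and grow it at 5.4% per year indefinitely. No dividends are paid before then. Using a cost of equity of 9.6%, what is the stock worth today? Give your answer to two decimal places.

A$98.76

Deferred-dividend DDM. At t=5 the remaining stream is a growing perpetuity with first payment D_6 = 6.56.
V_5 = D_6/(r−g) = 6.56/(0.096−0.054) = 156.1905
P₀ = V_5/(1+r)^5 = 156.1905/(1+0.096)^5 = 98.7647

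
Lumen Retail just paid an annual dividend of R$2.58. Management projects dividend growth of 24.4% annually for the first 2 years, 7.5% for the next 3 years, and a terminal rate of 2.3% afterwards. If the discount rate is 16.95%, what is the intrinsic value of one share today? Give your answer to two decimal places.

Three-stage DDM. Project D₁…D_5; terminal Gordon value at t=5 with g = 0.023; discount at r = 0.1695.
D_1 = 3.2095
D_2 = 3.9926
D_3 = 4.2921
D_4 = 4.6140
D_5 = 4.9600
TV_5 = 5.0741/(0.1695−0.023) = 34.6357
P₀ = Σ Dₜ/(1+r)ᵗ + TV_5/(1+r)^5 = 28.9120

R$28.91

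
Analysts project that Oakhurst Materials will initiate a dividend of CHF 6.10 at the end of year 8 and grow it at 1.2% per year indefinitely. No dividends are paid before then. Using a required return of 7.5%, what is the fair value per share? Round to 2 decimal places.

CHF 58.36

Deferred-dividend DDM. At t=7 the remaining stream is a growing perpetuity with first payment D_8 = 6.10.
V_7 = D_8/(r−g) = 6.10/(0.075−0.012) = 96.8254
P₀ = V_7/(1+r)^7 = 96.8254/(1+0.075)^7 = 58.3620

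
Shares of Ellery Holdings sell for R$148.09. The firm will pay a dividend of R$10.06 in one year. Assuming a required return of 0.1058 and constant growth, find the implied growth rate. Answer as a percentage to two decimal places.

3.79%

From P₀ = D₁/(r − g), the implied growth is g = r − D₁/P₀.
g = 0.1058 − 10.06/148.09 = 0.1058 − 0.06793 = 0.03787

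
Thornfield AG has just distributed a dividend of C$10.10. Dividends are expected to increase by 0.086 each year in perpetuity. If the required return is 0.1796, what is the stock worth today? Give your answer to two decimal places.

C$117.19

Gordon growth model: P₀ = D₁/(r − g). D₁ = 10.10 × (1 + 0.086) = 10.9686.
P₀ = 10.9686 / (0.1796 − 0.086) = 10.9686 / 0.0936 = 117.1859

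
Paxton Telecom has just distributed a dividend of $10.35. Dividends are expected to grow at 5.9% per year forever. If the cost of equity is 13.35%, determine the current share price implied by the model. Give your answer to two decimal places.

Gordon growth model: P₀ = D₁/(r − g). D₁ = 10.35 × (1 + 0.059) = 10.9606.
P₀ = 10.9606 / (0.1335 − 0.059) = 10.9606 / 0.0745 = 147.1228

$147.12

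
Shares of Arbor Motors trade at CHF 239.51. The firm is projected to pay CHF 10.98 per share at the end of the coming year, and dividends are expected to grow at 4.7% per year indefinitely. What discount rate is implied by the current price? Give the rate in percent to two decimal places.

Rearranging the constant-growth DDM: r = D₁/P₀ + g.
r = 10.9800 / 239.51 + 0.047 = 0.04584 + 0.047 = 0.09284

9.28%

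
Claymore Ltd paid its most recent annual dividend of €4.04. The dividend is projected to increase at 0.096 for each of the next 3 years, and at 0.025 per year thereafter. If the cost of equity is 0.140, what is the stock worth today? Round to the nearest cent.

€43.21

Two-stage DDM. Project D₁…D_3 at 0.096, terminal growth 0.025, discount at r = 0.14.
D_1 = 4.4278
D_2 = 4.8529
D_3 = 5.3188
Terminal value at t=3: TV = D_4/(r−g) = 5.4518/(0.14−0.025) = 47.4066
P₀ = 4.4278/(1+0.14)^1 + 4.8529/(1+0.14)^2 + 5.3188/(1+0.14)^3 + 47.4066/(1+0.14)^3 = 43.2064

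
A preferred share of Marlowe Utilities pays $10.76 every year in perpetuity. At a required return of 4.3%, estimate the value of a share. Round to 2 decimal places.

Zero-growth DDM (perpetuity): P₀ = D/r = 10.76 / 0.043 = 250.2326

$250.23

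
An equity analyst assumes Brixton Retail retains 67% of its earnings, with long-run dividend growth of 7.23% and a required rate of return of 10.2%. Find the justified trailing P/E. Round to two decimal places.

Payout ratio b = 1 − 0.67 = 0.33.
Justified trailing P/E = b(1+g)/(r−g) = 0.33×(1+0.0723)/(0.102−0.0723) = 11.9144

11.91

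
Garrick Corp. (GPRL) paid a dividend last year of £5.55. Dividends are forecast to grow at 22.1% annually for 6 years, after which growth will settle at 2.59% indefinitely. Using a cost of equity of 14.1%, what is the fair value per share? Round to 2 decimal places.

£116.78

Two-stage DDM. Project D₁…D_6 at 0.221, terminal growth 0.0259, discount at r = 0.141.
D_1 = 6.7766
D_2 = 8.2742
D_3 = 10.1028
D_4 = 12.3355
D_5 = 15.0616
D_6 = 18.3902
Terminal value at t=6: TV = D_7/(r−g) = 18.8665/(0.141−0.0259) = 163.9142
P₀ = 6.7766/(1+0.141)^1 + 8.2742/(1+0.141)^2 + 10.1028/(1+0.141)^3 + 12.3355/(1+0.141)^4 + 15.0616/(1+0.141)^5 + 18.3902/(1+0.141)^6 + 163.9142/(1+0.141)^6 = 116.7818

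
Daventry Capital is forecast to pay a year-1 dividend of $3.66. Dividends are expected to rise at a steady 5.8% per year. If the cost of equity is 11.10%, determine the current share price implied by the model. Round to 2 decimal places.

$69.06

Gordon growth model: P₀ = D₁/(r − g), with D₁ = 3.66 given directly.
P₀ = 3.6600 / (0.111 − 0.058) = 3.6600 / 0.053 = 69.0566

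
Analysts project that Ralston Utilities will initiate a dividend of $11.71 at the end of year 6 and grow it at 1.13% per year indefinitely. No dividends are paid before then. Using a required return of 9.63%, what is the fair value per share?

Deferred-dividend DDM. At t=5 the remaining stream is a growing perpetuity with first payment D_6 = 11.71.
V_5 = D_6/(r−g) = 11.71/(0.0963−0.0113) = 137.7647
P₀ = V_5/(1+r)^5 = 137.7647/(1+0.0963)^5 = 86.9943

$86.99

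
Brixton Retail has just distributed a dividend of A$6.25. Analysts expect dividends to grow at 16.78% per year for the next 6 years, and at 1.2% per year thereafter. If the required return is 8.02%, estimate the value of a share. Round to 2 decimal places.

Two-stage DDM. Project D₁…D_6 at 0.1678, terminal growth 0.012, discount at r = 0.0802.
D_1 = 7.2988
D_2 = 8.5235
D_3 = 9.9537
D_4 = 11.6240
D_5 = 13.5745
D_6 = 15.8522
Terminal value at t=6: TV = D_7/(r−g) = 16.0425/(0.0802−0.012) = 235.2269
P₀ = 7.2988/(1+0.0802)^1 + 8.5235/(1+0.0802)^2 + 9.9537/(1+0.0802)^3 + 11.6240/(1+0.0802)^4 + 13.5745/(1+0.0802)^5 + 15.8522/(1+0.0802)^6 + 235.2269/(1+0.0802)^6 = 197.7732

A$197.77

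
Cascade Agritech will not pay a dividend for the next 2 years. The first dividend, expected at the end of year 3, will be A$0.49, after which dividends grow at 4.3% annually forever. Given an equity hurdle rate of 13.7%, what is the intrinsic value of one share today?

Deferred-dividend DDM. At t=2 the remaining stream is a growing perpetuity with first payment D_3 = 0.49.
V_2 = D_3/(r−g) = 0.49/(0.137−0.043) = 5.2128
P₀ = V_2/(1+r)^2 = 5.2128/(1+0.137)^2 = 4.0322

A$4.03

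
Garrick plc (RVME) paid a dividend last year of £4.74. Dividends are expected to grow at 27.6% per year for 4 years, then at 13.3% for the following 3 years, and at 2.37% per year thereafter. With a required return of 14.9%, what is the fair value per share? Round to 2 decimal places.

£102.32

Three-stage DDM. Project D₁…D_7; terminal Gordon value at t=7 with g = 0.0237; discount at r = 0.149.
D_1 = 6.0482
D_2 = 7.7176
D_3 = 9.8476
D_4 = 12.5655
D_5 = 14.2368
D_6 = 16.1302
D_7 = 18.2756
TV_7 = 18.7087/(0.149−0.0237) = 149.3112
P₀ = Σ Dₜ/(1+r)ᵗ + TV_7/(1+r)^7 = 102.3169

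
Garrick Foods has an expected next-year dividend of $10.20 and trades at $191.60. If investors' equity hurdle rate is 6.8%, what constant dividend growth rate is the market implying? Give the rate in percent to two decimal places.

1.48%

From P₀ = D₁/(r − g), the implied growth is g = r − D₁/P₀.
g = 0.068 − 10.20/191.60 = 0.068 − 0.05324 = 0.01476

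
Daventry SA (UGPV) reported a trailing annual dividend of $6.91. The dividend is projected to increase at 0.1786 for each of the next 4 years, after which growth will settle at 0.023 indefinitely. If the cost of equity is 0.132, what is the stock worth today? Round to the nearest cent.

$106.81

Two-stage DDM. Project D₁…D_4 at 0.1786, terminal growth 0.023, discount at r = 0.132.
D_1 = 8.1441
D_2 = 9.5987
D_3 = 11.3130
D_4 = 13.3335
Terminal value at t=4: TV = D_5/(r−g) = 13.6402/(0.132−0.023) = 125.1391
P₀ = 8.1441/(1+0.132)^1 + 9.5987/(1+0.132)^2 + 11.3130/(1+0.132)^3 + 13.3335/(1+0.132)^4 + 125.1391/(1+0.132)^4 = 106.8133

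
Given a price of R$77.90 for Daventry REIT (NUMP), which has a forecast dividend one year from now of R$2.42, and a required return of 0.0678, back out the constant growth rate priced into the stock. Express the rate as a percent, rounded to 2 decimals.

3.67%

From P₀ = D₁/(r − g), the implied growth is g = r − D₁/P₀.
g = 0.0678 − 2.42/77.90 = 0.0678 − 0.03107 = 0.03673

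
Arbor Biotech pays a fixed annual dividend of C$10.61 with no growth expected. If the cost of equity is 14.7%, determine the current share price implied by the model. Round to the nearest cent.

C$72.18

Zero-growth DDM (perpetuity): P₀ = D/r = 10.61 / 0.147 = 72.1769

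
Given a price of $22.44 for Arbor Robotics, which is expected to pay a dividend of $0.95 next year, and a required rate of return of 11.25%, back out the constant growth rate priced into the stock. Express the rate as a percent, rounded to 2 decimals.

From P₀ = D₁/(r − g), the implied growth is g = r − D₁/P₀.
g = 0.1125 − 0.95/22.44 = 0.1125 − 0.04234 = 0.07016

7.02%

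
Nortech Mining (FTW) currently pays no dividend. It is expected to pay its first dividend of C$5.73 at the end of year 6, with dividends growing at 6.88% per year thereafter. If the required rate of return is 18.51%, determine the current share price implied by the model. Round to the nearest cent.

C$21.08

Deferred-dividend DDM. At t=5 the remaining stream is a growing perpetuity with first payment D_6 = 5.73.
V_5 = D_6/(r−g) = 5.73/(0.1851−0.0688) = 49.2691
P₀ = V_5/(1+r)^5 = 49.2691/(1+0.1851)^5 = 21.0766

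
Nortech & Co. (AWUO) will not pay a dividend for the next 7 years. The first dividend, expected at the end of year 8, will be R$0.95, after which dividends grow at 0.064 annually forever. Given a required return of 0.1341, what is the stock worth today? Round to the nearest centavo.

R$5.62

Deferred-dividend DDM. At t=7 the remaining stream is a growing perpetuity with first payment D_8 = 0.95.
V_7 = D_8/(r−g) = 0.95/(0.1341−0.064) = 13.5521
P₀ = V_7/(1+r)^7 = 13.5521/(1+0.1341)^7 = 5.6162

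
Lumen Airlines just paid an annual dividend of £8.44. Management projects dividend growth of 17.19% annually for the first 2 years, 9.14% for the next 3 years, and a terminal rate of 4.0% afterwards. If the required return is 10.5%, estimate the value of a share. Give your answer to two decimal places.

£192.57

Three-stage DDM. Project D₁…D_5; terminal Gordon value at t=5 with g = 0.04; discount at r = 0.105.
D_1 = 9.8908
D_2 = 11.5911
D_3 = 12.6505
D_4 = 13.8067
D_5 = 15.0687
TV_5 = 15.6714/(0.105−0.04) = 241.0990
P₀ = Σ Dₜ/(1+r)ᵗ + TV_5/(1+r)^5 = 192.5744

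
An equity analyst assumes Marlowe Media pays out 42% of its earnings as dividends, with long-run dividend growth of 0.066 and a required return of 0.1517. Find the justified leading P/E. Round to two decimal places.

4.90

Justified leading P/E = b/(r−g) = 0.42/(0.1517−0.066) = 4.9008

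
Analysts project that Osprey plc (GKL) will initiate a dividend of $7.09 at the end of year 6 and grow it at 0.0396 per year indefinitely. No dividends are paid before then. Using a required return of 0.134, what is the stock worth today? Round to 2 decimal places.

Deferred-dividend DDM. At t=5 the remaining stream is a growing perpetuity with first payment D_6 = 7.09.
V_5 = D_6/(r−g) = 7.09/(0.134−0.0396) = 75.1059
P₀ = V_5/(1+r)^5 = 75.1059/(1+0.134)^5 = 40.0506

$40.05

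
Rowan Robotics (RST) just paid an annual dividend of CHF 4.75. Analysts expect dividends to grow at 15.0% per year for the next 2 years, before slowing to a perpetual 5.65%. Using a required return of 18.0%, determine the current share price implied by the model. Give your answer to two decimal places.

CHF 47.74

Two-stage DDM. Project D₁…D_2 at 0.15, terminal growth 0.0565, discount at r = 0.18.
D_1 = 5.4625
D_2 = 6.2819
Terminal value at t=2: TV = D_3/(r−g) = 6.6368/(0.18−0.0565) = 53.7393
P₀ = 5.4625/(1+0.18)^1 + 6.2819/(1+0.18)^2 + 53.7393/(1+0.18)^2 = 47.7355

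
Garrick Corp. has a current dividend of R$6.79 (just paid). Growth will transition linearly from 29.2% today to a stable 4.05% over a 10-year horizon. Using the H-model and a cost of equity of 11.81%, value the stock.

R$201.07

H-model: P₀ = D₀[(1+g_L) + H(g_S−g_L)]/(r−g_L), with H = 10/2 = 5.
P₀ = 6.79 × [(1+0.0405) + 5×(0.292−0.0405)] / (0.1181−0.0405)
   = 6.79 × 2.2980 / 0.0776 = 201.0750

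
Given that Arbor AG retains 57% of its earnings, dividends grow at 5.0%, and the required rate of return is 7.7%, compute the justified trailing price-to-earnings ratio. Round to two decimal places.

Payout ratio b = 1 − 0.57 = 0.43.
Justified trailing P/E = b(1+g)/(r−g) = 0.43×(1+0.05)/(0.077−0.05) = 16.7222

16.72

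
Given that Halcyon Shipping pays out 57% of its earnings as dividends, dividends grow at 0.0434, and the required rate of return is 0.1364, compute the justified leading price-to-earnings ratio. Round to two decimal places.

6.13

Justified leading P/E = b/(r−g) = 0.57/(0.1364−0.0434) = 6.1290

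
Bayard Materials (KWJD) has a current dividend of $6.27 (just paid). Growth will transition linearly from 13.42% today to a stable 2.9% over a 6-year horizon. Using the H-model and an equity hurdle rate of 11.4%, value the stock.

$99.18

H-model: P₀ = D₀[(1+g_L) + H(g_S−g_L)]/(r−g_L), with H = 6/2 = 3.
P₀ = 6.27 × [(1+0.029) + 3×(0.1342−0.029)] / (0.114−0.029)
   = 6.27 × 1.3446 / 0.085 = 99.1840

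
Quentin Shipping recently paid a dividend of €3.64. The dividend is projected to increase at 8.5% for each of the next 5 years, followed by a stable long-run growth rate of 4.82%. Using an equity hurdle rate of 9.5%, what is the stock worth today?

Two-stage DDM. Project D₁…D_5 at 0.085, terminal growth 0.0482, discount at r = 0.095.
D_1 = 3.9494
D_2 = 4.2851
D_3 = 4.6493
D_4 = 5.0445
D_5 = 5.4733
Terminal value at t=5: TV = D_6/(r−g) = 5.7371/(0.095−0.0482) = 122.5881
P₀ = 3.9494/(1+0.095)^1 + 4.2851/(1+0.095)^2 + 4.6493/(1+0.095)^3 + 5.0445/(1+0.095)^4 + 5.4733/(1+0.095)^5 + 122.5881/(1+0.095)^5 = 95.5788

€95.58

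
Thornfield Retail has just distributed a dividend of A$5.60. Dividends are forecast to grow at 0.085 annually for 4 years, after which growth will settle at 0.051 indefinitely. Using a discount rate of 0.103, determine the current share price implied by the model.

Two-stage DDM. Project D₁…D_4 at 0.085, terminal growth 0.051, discount at r = 0.103.
D_1 = 6.0760
D_2 = 6.5925
D_3 = 7.1528
D_4 = 7.7608
Terminal value at t=4: TV = D_5/(r−g) = 8.1566/(0.103−0.051) = 156.8579
P₀ = 6.0760/(1+0.103)^1 + 6.5925/(1+0.103)^2 + 7.1528/(1+0.103)^3 + 7.7608/(1+0.103)^4 + 156.8579/(1+0.103)^4 = 127.4761

A$127.48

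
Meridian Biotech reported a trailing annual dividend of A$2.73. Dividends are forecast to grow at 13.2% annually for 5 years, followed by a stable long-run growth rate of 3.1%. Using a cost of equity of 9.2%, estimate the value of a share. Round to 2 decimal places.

A$70.46

Two-stage DDM. Project D₁…D_5 at 0.132, terminal growth 0.031, discount at r = 0.092.
D_1 = 3.0904
D_2 = 3.4983
D_3 = 3.9601
D_4 = 4.4828
D_5 = 5.0745
Terminal value at t=5: TV = D_6/(r−g) = 5.2318/(0.092−0.031) = 85.7677
P₀ = 3.0904/(1+0.092)^1 + 3.4983/(1+0.092)^2 + 3.9601/(1+0.092)^3 + 4.4828/(1+0.092)^4 + 5.0745/(1+0.092)^5 + 85.7677/(1+0.092)^5 = 70.4598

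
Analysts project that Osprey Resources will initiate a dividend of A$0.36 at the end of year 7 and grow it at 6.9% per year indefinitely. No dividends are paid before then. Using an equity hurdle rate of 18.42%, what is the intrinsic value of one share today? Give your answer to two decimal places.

A$1.13

Deferred-dividend DDM. At t=6 the remaining stream is a growing perpetuity with first payment D_7 = 0.36.
V_6 = D_7/(r−g) = 0.36/(0.1842−0.069) = 3.1250
P₀ = V_6/(1+r)^6 = 3.1250/(1+0.1842)^6 = 1.1332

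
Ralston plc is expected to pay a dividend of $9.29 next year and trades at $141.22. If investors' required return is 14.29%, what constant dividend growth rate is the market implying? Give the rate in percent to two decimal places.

7.71%

From P₀ = D₁/(r − g), the implied growth is g = r − D₁/P₀.
g = 0.1429 − 9.29/141.22 = 0.1429 − 0.06578 = 0.07712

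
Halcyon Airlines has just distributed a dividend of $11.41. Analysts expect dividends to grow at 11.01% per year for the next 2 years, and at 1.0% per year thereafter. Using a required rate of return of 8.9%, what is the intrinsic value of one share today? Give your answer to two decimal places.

$175.07

Two-stage DDM. Project D₁…D_2 at 0.1101, terminal growth 0.01, discount at r = 0.089.
D_1 = 12.6662
D_2 = 14.0608
Terminal value at t=2: TV = D_3/(r−g) = 14.2014/(0.089−0.01) = 179.7646
P₀ = 12.6662/(1+0.089)^1 + 14.0608/(1+0.089)^2 + 179.7646/(1+0.089)^2 = 175.0698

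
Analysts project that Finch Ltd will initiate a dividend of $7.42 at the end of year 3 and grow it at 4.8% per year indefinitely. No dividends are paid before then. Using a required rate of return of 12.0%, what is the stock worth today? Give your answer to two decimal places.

Deferred-dividend DDM. At t=2 the remaining stream is a growing perpetuity with first payment D_3 = 7.42.
V_2 = D_3/(r−g) = 7.42/(0.12−0.048) = 103.0556
P₀ = V_2/(1+r)^2 = 103.0556/(1+0.12)^2 = 82.1553

$82.16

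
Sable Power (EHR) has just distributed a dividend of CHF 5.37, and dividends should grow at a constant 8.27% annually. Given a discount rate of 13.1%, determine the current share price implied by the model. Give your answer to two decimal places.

CHF 120.37

Gordon growth model: P₀ = D₁/(r − g). D₁ = 5.37 × (1 + 0.0827) = 5.8141.
P₀ = 5.8141 / (0.131 − 0.0827) = 5.8141 / 0.0483 = 120.3747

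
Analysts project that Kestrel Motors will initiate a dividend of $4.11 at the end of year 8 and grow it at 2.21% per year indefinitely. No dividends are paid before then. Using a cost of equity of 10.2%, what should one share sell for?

Deferred-dividend DDM. At t=7 the remaining stream is a growing perpetuity with first payment D_8 = 4.11.
V_7 = D_8/(r−g) = 4.11/(0.102−0.0221) = 51.4393
P₀ = V_7/(1+r)^7 = 51.4393/(1+0.102)^7 = 26.0630

$26.06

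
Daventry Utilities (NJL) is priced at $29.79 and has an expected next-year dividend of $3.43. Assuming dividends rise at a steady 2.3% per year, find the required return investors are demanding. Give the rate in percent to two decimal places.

Rearranging the constant-growth DDM: r = D₁/P₀ + g.
r = 3.4300 / 29.79 + 0.023 = 0.11514 + 0.023 = 0.13814

13.81%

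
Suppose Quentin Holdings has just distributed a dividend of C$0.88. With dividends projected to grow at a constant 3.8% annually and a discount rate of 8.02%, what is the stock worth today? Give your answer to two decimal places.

C$21.65

Gordon growth model: P₀ = D₁/(r − g). D₁ = 0.88 × (1 + 0.038) = 0.9134.
P₀ = 0.9134 / (0.0802 − 0.038) = 0.9134 / 0.0422 = 21.6455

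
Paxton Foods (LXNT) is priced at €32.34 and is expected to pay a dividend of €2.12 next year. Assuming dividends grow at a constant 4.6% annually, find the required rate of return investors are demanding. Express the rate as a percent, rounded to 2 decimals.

11.16%

Rearranging the constant-growth DDM: r = D₁/P₀ + g.
r = 2.1200 / 32.34 + 0.046 = 0.06555 + 0.046 = 0.11155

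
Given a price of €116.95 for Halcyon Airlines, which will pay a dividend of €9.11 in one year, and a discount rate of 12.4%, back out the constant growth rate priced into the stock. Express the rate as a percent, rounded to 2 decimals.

From P₀ = D₁/(r − g), the implied growth is g = r − D₁/P₀.
g = 0.124 − 9.11/116.95 = 0.124 − 0.07790 = 0.04610

4.61%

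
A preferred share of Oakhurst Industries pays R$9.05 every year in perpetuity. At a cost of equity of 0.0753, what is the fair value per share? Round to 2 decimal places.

R$120.19

Zero-growth DDM (perpetuity): P₀ = D/r = 9.05 / 0.0753 = 120.1859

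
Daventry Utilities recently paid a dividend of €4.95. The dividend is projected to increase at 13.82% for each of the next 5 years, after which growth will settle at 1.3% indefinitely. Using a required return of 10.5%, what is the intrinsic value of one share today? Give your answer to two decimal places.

Two-stage DDM. Project D₁…D_5 at 0.1382, terminal growth 0.013, discount at r = 0.105.
D_1 = 5.6341
D_2 = 6.4127
D_3 = 7.2990
D_4 = 8.3077
D_5 = 9.4558
Terminal value at t=5: TV = D_6/(r−g) = 9.5787/(0.105−0.013) = 104.1165
P₀ = 5.6341/(1+0.105)^1 + 6.4127/(1+0.105)^2 + 7.2990/(1+0.105)^3 + 8.3077/(1+0.105)^4 + 9.4558/(1+0.105)^5 + 104.1165/(1+0.105)^5 = 90.2710

€90.27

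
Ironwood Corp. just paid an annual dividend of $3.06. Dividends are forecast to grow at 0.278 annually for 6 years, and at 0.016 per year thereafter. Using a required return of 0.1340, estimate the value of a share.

$82.46

Two-stage DDM. Project D₁…D_6 at 0.278, terminal growth 0.016, discount at r = 0.134.
D_1 = 3.9107
D_2 = 4.9978
D_3 = 6.3873
D_4 = 8.1629
D_5 = 10.4322
D_6 = 13.3323
Terminal value at t=6: TV = D_7/(r−g) = 13.5457/(0.134−0.016) = 114.7938
P₀ = 3.9107/(1+0.134)^1 + 4.9978/(1+0.134)^2 + 6.3873/(1+0.134)^3 + 8.1629/(1+0.134)^4 + 10.4322/(1+0.134)^5 + 13.3323/(1+0.134)^6 + 114.7938/(1+0.134)^6 = 82.4646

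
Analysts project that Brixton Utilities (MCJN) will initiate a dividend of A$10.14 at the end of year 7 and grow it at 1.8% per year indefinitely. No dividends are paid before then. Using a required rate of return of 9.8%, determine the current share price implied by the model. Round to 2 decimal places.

A$72.33

Deferred-dividend DDM. At t=6 the remaining stream is a growing perpetuity with first payment D_7 = 10.14.
V_6 = D_7/(r−g) = 10.14/(0.098−0.018) = 126.7500
P₀ = V_6/(1+r)^6 = 126.7500/(1+0.098)^6 = 72.3326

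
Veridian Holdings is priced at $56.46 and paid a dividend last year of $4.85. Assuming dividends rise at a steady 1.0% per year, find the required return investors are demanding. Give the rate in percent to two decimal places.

Rearranging the constant-growth DDM: r = D₁/P₀ + g.
D₁ = 4.85 × (1 + 0.01) = 4.8985.
r = 4.8985 / 56.46 + 0.01 = 0.08676 + 0.01 = 0.09676

9.68%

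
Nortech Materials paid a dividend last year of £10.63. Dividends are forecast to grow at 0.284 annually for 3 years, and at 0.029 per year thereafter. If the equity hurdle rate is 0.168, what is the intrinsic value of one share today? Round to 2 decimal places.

Two-stage DDM. Project D₁…D_3 at 0.284, terminal growth 0.029, discount at r = 0.168.
D_1 = 13.6489
D_2 = 17.5252
D_3 = 22.5024
Terminal value at t=3: TV = D_4/(r−g) = 23.1549/(0.168−0.029) = 166.5823
P₀ = 13.6489/(1+0.168)^1 + 17.5252/(1+0.168)^2 + 22.5024/(1+0.168)^3 + 166.5823/(1+0.168)^3 = 143.1984

£143.20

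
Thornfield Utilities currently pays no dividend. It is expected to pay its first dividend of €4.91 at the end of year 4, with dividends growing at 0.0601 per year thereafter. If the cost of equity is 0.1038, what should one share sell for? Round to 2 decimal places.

€83.55

Deferred-dividend DDM. At t=3 the remaining stream is a growing perpetuity with first payment D_4 = 4.91.
V_3 = D_4/(r−g) = 4.91/(0.1038−0.0601) = 112.3570
P₀ = V_3/(1+r)^3 = 112.3570/(1+0.1038)^3 = 83.5466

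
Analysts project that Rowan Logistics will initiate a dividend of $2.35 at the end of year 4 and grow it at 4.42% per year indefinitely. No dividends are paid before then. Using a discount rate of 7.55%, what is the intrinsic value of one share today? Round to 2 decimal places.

Deferred-dividend DDM. At t=3 the remaining stream is a growing perpetuity with first payment D_4 = 2.35.
V_3 = D_4/(r−g) = 2.35/(0.0755−0.0442) = 75.0799
P₀ = V_3/(1+r)^3 = 75.0799/(1+0.0755)^3 = 60.3521

$60.35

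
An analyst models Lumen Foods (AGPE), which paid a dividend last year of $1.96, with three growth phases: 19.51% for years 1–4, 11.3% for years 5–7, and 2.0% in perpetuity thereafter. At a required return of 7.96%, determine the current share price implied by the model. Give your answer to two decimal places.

$74.75

Three-stage DDM. Project D₁…D_7; terminal Gordon value at t=7 with g = 0.02; discount at r = 0.0796.
D_1 = 2.3424
D_2 = 2.7994
D_3 = 3.3456
D_4 = 3.9983
D_5 = 4.4501
D_6 = 4.9529
D_7 = 5.5126
TV_7 = 5.6229/(0.0796−0.02) = 94.3436
P₀ = Σ Dₜ/(1+r)ᵗ + TV_7/(1+r)^7 = 74.7523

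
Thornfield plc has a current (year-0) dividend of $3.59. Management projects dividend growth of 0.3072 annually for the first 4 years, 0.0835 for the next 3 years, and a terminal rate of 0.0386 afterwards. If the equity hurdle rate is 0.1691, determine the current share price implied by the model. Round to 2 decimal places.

$69.17

Three-stage DDM. Project D₁…D_7; terminal Gordon value at t=7 with g = 0.0386; discount at r = 0.1691.
D_1 = 4.6928
D_2 = 6.1345
D_3 = 8.0190
D_4 = 10.4824
D_5 = 11.3577
D_6 = 12.3061
D_7 = 13.3337
TV_7 = 13.8483/(0.1691−0.0386) = 106.1175
P₀ = Σ Dₜ/(1+r)ᵗ + TV_7/(1+r)^7 = 69.1674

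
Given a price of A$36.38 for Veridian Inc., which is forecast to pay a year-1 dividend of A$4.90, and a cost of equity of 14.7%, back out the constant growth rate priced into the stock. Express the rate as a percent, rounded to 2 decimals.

From P₀ = D₁/(r − g), the implied growth is g = r − D₁/P₀.
g = 0.147 − 4.90/36.38 = 0.147 − 0.13469 = 0.01231

1.23%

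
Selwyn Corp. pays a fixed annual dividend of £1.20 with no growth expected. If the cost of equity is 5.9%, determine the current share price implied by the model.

£20.34

Zero-growth DDM (perpetuity): P₀ = D/r = 1.20 / 0.059 = 20.3390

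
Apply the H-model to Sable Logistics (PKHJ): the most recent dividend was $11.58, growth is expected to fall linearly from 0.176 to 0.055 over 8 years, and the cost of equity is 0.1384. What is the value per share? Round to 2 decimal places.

$213.69

H-model: P₀ = D₀[(1+g_L) + H(g_S−g_L)]/(r−g_L), with H = 8/2 = 4.
P₀ = 11.58 × [(1+0.055) + 4×(0.176−0.055)] / (0.1384−0.055)
   = 11.58 × 1.5390 / 0.0834 = 213.6885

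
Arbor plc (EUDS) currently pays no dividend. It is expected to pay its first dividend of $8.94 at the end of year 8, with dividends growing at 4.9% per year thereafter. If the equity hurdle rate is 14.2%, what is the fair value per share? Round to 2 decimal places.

$37.95

Deferred-dividend DDM. At t=7 the remaining stream is a growing perpetuity with first payment D_8 = 8.94.
V_7 = D_8/(r−g) = 8.94/(0.142−0.049) = 96.1290
P₀ = V_7/(1+r)^7 = 96.1290/(1+0.142)^7 = 37.9483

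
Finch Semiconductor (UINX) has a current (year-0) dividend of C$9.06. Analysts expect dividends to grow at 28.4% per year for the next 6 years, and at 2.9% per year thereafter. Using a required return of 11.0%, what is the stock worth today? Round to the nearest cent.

C$369.07

Two-stage DDM. Project D₁…D_6 at 0.284, terminal growth 0.029, discount at r = 0.11.
D_1 = 11.6330
D_2 = 14.9368
D_3 = 19.1789
D_4 = 24.6257
D_5 = 31.6194
D_6 = 40.5993
Terminal value at t=6: TV = D_7/(r−g) = 41.7767/(0.11−0.029) = 515.7612
P₀ = 11.6330/(1+0.11)^1 + 14.9368/(1+0.11)^2 + 19.1789/(1+0.11)^3 + 24.6257/(1+0.11)^4 + 31.6194/(1+0.11)^5 + 40.5993/(1+0.11)^6 + 515.7612/(1+0.11)^6 = 369.0660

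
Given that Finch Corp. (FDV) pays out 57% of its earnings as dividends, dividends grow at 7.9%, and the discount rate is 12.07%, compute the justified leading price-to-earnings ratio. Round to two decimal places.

13.67

Justified leading P/E = b/(r−g) = 0.57/(0.1207−0.079) = 13.6691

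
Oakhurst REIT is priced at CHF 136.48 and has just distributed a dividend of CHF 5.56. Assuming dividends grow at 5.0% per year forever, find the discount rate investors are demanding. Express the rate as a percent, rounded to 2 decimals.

9.28%

Rearranging the constant-growth DDM: r = D₁/P₀ + g.
D₁ = 5.56 × (1 + 0.05) = 5.8380.
r = 5.8380 / 136.48 + 0.05 = 0.04278 + 0.05 = 0.09278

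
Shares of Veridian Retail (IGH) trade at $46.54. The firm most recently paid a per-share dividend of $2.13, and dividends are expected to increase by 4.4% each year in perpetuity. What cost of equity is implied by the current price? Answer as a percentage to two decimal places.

9.18%

Rearranging the constant-growth DDM: r = D₁/P₀ + g.
D₁ = 2.13 × (1 + 0.044) = 2.2237.
r = 2.2237 / 46.54 + 0.044 = 0.04778 + 0.044 = 0.09178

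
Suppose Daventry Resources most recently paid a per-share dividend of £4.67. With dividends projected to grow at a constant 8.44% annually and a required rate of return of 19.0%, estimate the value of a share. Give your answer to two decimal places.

£47.96

Gordon growth model: P₀ = D₁/(r − g). D₁ = 4.67 × (1 + 0.0844) = 5.0641.
P₀ = 5.0641 / (0.19 − 0.0844) = 5.0641 / 0.1056 = 47.9559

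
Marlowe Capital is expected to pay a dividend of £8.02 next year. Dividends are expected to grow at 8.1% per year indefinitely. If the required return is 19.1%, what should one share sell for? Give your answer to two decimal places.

Gordon growth model: P₀ = D₁/(r − g), with D₁ = 8.02 given directly.
P₀ = 8.0200 / (0.191 − 0.081) = 8.0200 / 0.11 = 72.9091

£72.91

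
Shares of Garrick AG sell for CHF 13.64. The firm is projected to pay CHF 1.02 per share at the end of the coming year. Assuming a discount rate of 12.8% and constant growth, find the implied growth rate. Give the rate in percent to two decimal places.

5.32%

From P₀ = D₁/(r − g), the implied growth is g = r − D₁/P₀.
g = 0.128 − 1.02/13.64 = 0.128 − 0.07478 = 0.05322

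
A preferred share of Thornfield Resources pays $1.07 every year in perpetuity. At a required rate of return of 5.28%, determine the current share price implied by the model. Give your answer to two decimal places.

$20.27

Zero-growth DDM (perpetuity): P₀ = D/r = 1.07 / 0.0528 = 20.2652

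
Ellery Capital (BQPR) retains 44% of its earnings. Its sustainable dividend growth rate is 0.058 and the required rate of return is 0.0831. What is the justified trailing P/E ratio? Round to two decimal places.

23.60

Payout ratio b = 1 − 0.44 = 0.56.
Justified trailing P/E = b(1+g)/(r−g) = 0.56×(1+0.058)/(0.0831−0.058) = 23.6048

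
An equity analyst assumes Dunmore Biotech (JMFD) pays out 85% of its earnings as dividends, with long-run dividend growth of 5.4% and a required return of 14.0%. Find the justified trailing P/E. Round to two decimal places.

Justified trailing P/E = b(1+g)/(r−g) = 0.85×(1+0.054)/(0.14−0.054) = 10.4174

10.42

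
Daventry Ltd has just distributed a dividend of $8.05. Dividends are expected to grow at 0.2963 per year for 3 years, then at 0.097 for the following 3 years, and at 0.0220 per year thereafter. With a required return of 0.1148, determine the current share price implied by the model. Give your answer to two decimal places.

Three-stage DDM. Project D₁…D_6; terminal Gordon value at t=6 with g = 0.022; discount at r = 0.1148.
D_1 = 10.4352
D_2 = 13.5272
D_3 = 17.5353
D_4 = 19.2362
D_5 = 21.1021
D_6 = 23.1490
TV_6 = 23.6583/(0.1148−0.022) = 254.9384
P₀ = Σ Dₜ/(1+r)ᵗ + TV_6/(1+r)^6 = 202.4894

$202.49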